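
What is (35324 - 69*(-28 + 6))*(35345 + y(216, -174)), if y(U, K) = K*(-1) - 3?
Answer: 1308480472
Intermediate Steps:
y(U, K) = -3 - K (y(U, K) = -K - 3 = -3 - K)
(35324 - 69*(-28 + 6))*(35345 + y(216, -174)) = (35324 - 69*(-28 + 6))*(35345 + (-3 - 1*(-174))) = (35324 - 69*(-22))*(35345 + (-3 + 174)) = (35324 + 1518)*(35345 + 171) = 36842*35516 = 1308480472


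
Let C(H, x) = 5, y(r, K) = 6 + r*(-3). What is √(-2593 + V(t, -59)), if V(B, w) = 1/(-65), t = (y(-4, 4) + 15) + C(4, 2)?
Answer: I*√10955490/65 ≈ 50.922*I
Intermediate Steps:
y(r, K) = 6 - 3*r
t = 38 (t = ((6 - 3*(-4)) + 15) + 5 = ((6 + 12) + 15) + 5 = (18 + 15) + 5 = 33 + 5 = 38)
V(B, w) = -1/65
√(-2593 + V(t, -59)) = √(-2593 - 1/65) = √(-168546/65) = I*√10955490/65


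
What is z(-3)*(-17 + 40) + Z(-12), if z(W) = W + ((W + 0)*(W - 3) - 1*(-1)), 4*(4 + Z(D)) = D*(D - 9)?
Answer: 427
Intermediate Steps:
Z(D) = -4 + D*(-9 + D)/4 (Z(D) = -4 + (D*(D - 9))/4 = -4 + (D*(-9 + D))/4 = -4 + D*(-9 + D)/4)
z(W) = 1 + W + W*(-3 + W) (z(W) = W + (W*(-3 + W) + 1) = W + (1 + W*(-3 + W)) = 1 + W + W*(-3 + W))
z(-3)*(-17 + 40) + Z(-12) = (1 + (-3)² - 2*(-3))*(-17 + 40) + (-4 - 9/4*(-12) + (¼)*(-12)²) = (1 + 9 + 6)*23 + (-4 + 27 + (¼)*144) = 16*23 + (-4 + 27 + 36) = 368 + 59 = 427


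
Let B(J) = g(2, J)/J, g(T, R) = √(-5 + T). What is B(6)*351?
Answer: 117*I*√3/2 ≈ 101.32*I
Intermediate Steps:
B(J) = I*√3/J (B(J) = √(-5 + 2)/J = √(-3)/J = (I*√3)/J = I*√3/J)
B(6)*351 = (I*√3/6)*351 = 117*I*√3/2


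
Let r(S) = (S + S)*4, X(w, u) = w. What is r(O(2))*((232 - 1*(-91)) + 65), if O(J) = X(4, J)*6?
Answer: 74496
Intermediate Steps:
O(J) = 24 (O(J) = 4*6 = 24)
r(S) = 8*S (r(S) = (2*S)*4 = 8*S)
r(O(2))*((232 - 1*(-91)) + 65) = (8*24)*((232 - 1*(-91)) + 65) = 192*((232 + 91) + 65) = 192*(323 + 65) = 192*388 = 74496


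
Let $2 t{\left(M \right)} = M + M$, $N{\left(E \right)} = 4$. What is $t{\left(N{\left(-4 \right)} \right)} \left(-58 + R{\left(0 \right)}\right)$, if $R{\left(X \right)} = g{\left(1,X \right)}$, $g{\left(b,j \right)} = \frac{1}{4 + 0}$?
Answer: $-231$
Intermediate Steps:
$g{\left(b,j \right)} = \frac{1}{4}$
$R{\left(X \right)} = \frac{1}{4}$
$t{\left(M \right)} = M$ ($t{\left(M \right)} = \frac{M + M}{2} = \frac{2 M}{2} = M$)
$t{\left(N{\left(-4 \right)} \right)} \left(-58 + R{\left(0 \right)}\right) = 4 \left(-58 + \frac{1}{4}\right) = 4 \left(- \frac{231}{4}\right) = -231$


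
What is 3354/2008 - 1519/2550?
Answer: 1375637/1280100 ≈ 1.0746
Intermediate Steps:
3354/2008 - 1519/2550 = 3354*(1/2008) - 1519*1/2550 = 1677/1004 - 1519/2550 = 1375637/1280100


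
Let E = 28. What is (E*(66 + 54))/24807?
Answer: 1120/8269 ≈ 0.13545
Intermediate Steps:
(E*(66 + 54))/24807 = (28*(66 + 54))/24807 = (28*120)*(1/24807) = 3360*(1/24807) = 1120/8269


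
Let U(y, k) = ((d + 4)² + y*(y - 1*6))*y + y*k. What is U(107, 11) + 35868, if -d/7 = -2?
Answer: 1228062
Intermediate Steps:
d = 14 (d = -7*(-2) = 14)
U(y, k) = k*y + y*(324 + y*(-6 + y)) (U(y, k) = ((14 + 4)² + y*(y - 1*6))*y + y*k = (18² + y*(y - 6))*y + k*y = (324 + y*(-6 + y))*y + k*y = y*(324 + y*(-6 + y)) + k*y = k*y + y*(324 + y*(-6 + y)))
U(107, 11) + 35868 = 107*(324 + 11 + 107² - 6*107) + 35868 = 107*(324 + 11 + 11449 - 642) + 35868 = 107*11142 + 35868 = 1192194 + 35868 = 1228062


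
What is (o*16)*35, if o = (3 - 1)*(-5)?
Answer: -5600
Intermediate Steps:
o = -10 (o = 2*(-5) = -10)
(o*16)*35 = -10*16*35 = -160*35 = -5600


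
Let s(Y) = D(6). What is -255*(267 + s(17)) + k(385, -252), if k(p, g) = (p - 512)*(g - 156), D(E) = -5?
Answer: -14994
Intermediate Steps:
k(p, g) = (-512 + p)*(-156 + g)
s(Y) = -5
-255*(267 + s(17)) + k(385, -252) = -255*(267 - 5) + (79872 - 512*(-252) - 156*385 - 252*385) = -255*262 + (79872 + 129024 - 60060 - 97020) = -66810 + 51816 = -14994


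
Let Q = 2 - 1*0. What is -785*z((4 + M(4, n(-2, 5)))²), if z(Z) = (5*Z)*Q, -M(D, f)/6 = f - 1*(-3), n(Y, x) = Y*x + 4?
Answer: -3799400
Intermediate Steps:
n(Y, x) = 4 + Y*x
Q = 2 (Q = 2 + 0 = 2)
M(D, f) = -18 - 6*f (M(D, f) = -6*(f - 1*(-3)) = -6*(f + 3) = -6*(3 + f) = -18 - 6*f)
z(Z) = 10*Z (z(Z) = (5*Z)*2 = 10*Z)
-785*z((4 + M(4, n(-2, 5)))²) = -7850*(4 + (-18 - 6*(4 - 2*5)))² = -7850*(4 + (-18 - 6*(4 - 10)))² = -7850*(4 + (-18 - 6*(-6)))² = -7850*(4 + (-18 + 36))² = -7850*(4 + 18)² = -7850*22² = -7850*484 = -785*4840 = -3799400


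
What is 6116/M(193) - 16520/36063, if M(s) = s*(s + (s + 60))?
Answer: -600723626/1552115457 ≈ -0.38704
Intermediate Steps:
M(s) = s*(60 + 2*s) (M(s) = s*(s + (60 + s)) = s*(60 + 2*s))
6116/M(193) - 16520/36063 = 6116/((2*193*(30 + 193))) - 16520/36063 = 6116/((2*193*223)) - 16520*1/36063 = 6116/86078 - 16520/36063 = 6116*(1/86078) - 16520/36063 = 3058/43039 - 16520/36063 = -600723626/1552115457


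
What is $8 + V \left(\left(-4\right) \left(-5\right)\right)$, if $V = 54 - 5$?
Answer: $988$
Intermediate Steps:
$V = 49$ ($V = 54 - 5 = 49$)
$8 + V \left(\left(-4\right) \left(-5\right)\right) = 8 + 49 \left(\left(-4\right) \left(-5\right)\right) = 8 + 49 \cdot 20 = 8 + 980 = 988$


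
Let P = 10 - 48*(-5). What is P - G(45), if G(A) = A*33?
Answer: -1235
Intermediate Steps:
P = 250 (P = 10 - 6*(-40) = 10 + 240 = 250)
G(A) = 33*A
P - G(45) = 250 - 33*45 = 250 - 1*1485 = 250 - 1485 = -1235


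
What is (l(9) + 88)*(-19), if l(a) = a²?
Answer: -3211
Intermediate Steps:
(l(9) + 88)*(-19) = (9² + 88)*(-19) = (81 + 88)*(-19) = 169*(-19) = -3211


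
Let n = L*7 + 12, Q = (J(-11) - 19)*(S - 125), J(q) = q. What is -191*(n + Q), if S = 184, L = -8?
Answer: 346474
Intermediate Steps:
Q = -1770 (Q = (-11 - 19)*(184 - 125) = -30*59 = -1770)
n = -44 (n = -8*7 + 12 = -56 + 12 = -44)
-191*(n + Q) = -191*(-44 - 1770) = -191*(-1814) = 346474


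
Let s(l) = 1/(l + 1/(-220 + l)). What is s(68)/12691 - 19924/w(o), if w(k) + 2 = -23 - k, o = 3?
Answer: 93330765407/131161485 ≈ 711.57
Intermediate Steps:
w(k) = -25 - k (w(k) = -2 + (-23 - k) = -25 - k)
s(68)/12691 - 19924/w(o) = ((-220 + 68)/(1 + 68² - 220*68))/12691 - 19924/(-25 - 1*3) = (-152/(1 + 4624 - 14960))*(1/12691) - 19924/(-25 - 3) = (-152/(-10335))*(1/12691) - 19924/(-28) = -1/10335*(-152)*(1/12691) - 19924*(-1/28) = (152/10335)*(1/12691) + 4981/7 = 152/131161485 + 4981/7 = 93330765407/131161485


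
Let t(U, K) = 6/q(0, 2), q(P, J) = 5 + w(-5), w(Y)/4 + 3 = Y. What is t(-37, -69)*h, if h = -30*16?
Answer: 320/3 ≈ 106.67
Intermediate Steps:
w(Y) = -12 + 4*Y
q(P, J) = -27 (q(P, J) = 5 + (-12 + 4*(-5)) = 5 + (-12 - 20) = 5 - 32 = -27)
t(U, K) = -2/9 (t(U, K) = 6/(-27) = 6*(-1/27) = -2/9)
h = -480 (h = -5*96 = -480)
t(-37, -69)*h = -2/9*(-480) = 320/3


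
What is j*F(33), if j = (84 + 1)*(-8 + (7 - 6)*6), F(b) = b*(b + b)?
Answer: -370260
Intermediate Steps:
F(b) = 2*b**2 (F(b) = b*(2*b) = 2*b**2)
j = -170 (j = 85*(-8 + 1*6) = 85*(-8 + 6) = 85*(-2) = -170)
j*F(33) = -340*33**2 = -340*1089 = -170*2178 = -370260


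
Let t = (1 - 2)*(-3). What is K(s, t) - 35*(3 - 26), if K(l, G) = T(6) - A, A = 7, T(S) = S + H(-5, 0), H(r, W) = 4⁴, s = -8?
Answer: 1060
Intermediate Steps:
H(r, W) = 256
T(S) = 256 + S (T(S) = S + 256 = 256 + S)
t = 3 (t = -1*(-3) = 3)
K(l, G) = 255 (K(l, G) = (256 + 6) - 1*7 = 262 - 7 = 255)
K(s, t) - 35*(3 - 26) = 255 - 35*(3 - 26) = 255 - 35*(-23) = 255 + 805 = 1060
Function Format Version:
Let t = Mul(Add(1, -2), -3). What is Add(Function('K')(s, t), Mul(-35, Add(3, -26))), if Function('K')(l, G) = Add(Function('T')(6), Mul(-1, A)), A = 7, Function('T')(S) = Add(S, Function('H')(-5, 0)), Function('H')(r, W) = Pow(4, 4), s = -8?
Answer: 1060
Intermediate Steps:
Function('H')(r, W) = 256
Function('T')(S) = Add(256, S) (Function('T')(S) = Add(S, 256) = Add(256, S))
t = 3 (t = Mul(-1, -3) = 3)
Function('K')(l, G) = 255 (Function('K')(l, G) = Add(Add(256, 6), Mul(-1, 7)) = Add(262, -7) = 255)
Add(Function('K')(s, t), Mul(-35, Add(3, -26))) = Add(255, Mul(-35, Add(3, -26))) = Add(255, Mul(-35, -23)) = Add(255, 805) = 1060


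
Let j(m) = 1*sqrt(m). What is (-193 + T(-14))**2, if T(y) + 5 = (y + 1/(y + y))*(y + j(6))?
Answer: 464229/392 + 1179*sqrt(6)/28 ≈ 1287.4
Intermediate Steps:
j(m) = sqrt(m)
T(y) = -5 + (y + sqrt(6))*(y + 1/(2*y)) (T(y) = -5 + (y + 1/(y + y))*(y + sqrt(6)) = -5 + (y + 1/(2*y))*(y + sqrt(6)) = -5 + (y + sqrt(6))*(y + 1/(2*y)))
(-193 + T(-14))**2 = (-193 + (-9/2 + (-14)**2 - 14*sqrt(6) + (1/2)*sqrt(6)/(-14)))**2 = (-193 + (-9/2 + 196 - 14*sqrt(6) + (1/2)*sqrt(6)*(-1/14)))**2 = (-193 + (-9/2 + 196 - 14*sqrt(6) - sqrt(6)/28))**2 = (-193 + (383/2 - 393*sqrt(6)/28))**2 = (-3/2 - 393*sqrt(6)/28)**2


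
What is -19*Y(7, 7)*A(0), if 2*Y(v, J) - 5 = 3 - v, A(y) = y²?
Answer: 0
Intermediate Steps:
Y(v, J) = 4 - v/2 (Y(v, J) = 5/2 + (3 - v)/2 = 5/2 + (3/2 - v/2) = 4 - v/2)
-19*Y(7, 7)*A(0) = -19*(4 - ½*7)*0² = -19*(4 - 7/2)*0 = -19*(½)*0 = -19*0/2 = -1*0 = 0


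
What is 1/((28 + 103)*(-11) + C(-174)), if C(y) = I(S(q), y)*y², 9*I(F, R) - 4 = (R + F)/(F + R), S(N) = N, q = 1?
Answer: 1/15379 ≈ 6.5024e-5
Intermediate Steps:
I(F, R) = 5/9 (I(F, R) = 4/9 + ((R + F)/(F + R))/9 = 4/9 + ((F + R)/(F + R))/9 = 4/9 + (⅑)*1 = 4/9 + ⅑ = 5/9)
C(y) = 5*y²/9
1/((28 + 103)*(-11) + C(-174)) = 1/((28 + 103)*(-11) + (5/9)*(-174)²) = 1/(131*(-11) + (5/9)*30276) = 1/(-1441 + 16820) = 1/15379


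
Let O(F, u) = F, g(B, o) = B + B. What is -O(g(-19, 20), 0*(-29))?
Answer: 38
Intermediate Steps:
g(B, o) = 2*B
-O(g(-19, 20), 0*(-29)) = -2*(-19) = -1*(-38) = 38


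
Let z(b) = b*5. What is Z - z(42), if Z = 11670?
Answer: 11460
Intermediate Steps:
z(b) = 5*b
Z - z(42) = 11670 - 5*42 = 11670 - 1*210 = 11670 - 210 = 11460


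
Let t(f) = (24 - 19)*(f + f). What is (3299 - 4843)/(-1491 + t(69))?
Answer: 1544/801 ≈ 1.9276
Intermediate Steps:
t(f) = 10*f (t(f) = 5*(2*f) = 10*f)
(3299 - 4843)/(-1491 + t(69)) = (3299 - 4843)/(-1491 + 10*69) = -1544/(-1491 + 690) = -1544/(-801) = -1544*(-1/801) = 1544/801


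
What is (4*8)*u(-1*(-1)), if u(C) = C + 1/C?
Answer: 64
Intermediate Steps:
(4*8)*u(-1*(-1)) = (4*8)*(-1*(-1) + 1/(-1*(-1))) = 32*(1 + 1/1) = 32*(1 + 1) = 32*2 = 64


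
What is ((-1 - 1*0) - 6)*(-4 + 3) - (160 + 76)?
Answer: -229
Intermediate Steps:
((-1 - 1*0) - 6)*(-4 + 3) - (160 + 76) = ((-1 + 0) - 6)*(-1) - 1*236 = (-1 - 6)*(-1) - 236 = -7*(-1) - 236 = 7 - 236 = -229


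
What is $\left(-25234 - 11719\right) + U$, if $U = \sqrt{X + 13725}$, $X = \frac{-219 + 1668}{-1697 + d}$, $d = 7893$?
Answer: $-36953 + \frac{3 \sqrt{14636595489}}{3098} \approx -36836.0$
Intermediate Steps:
$X = \frac{1449}{6196}$ ($X = \frac{-219 + 1668}{-1697 + 7893} = \frac{1449}{6196} \approx 0.23386$)
$U = \frac{3 \sqrt{14636595489}}{3098}$ ($U = \sqrt{\frac{1449}{6196} + 13725} = \sqrt{\frac{85041549}{6196}} = \frac{3 \sqrt{14636595489}}{3098} \approx 117.15$)
$\left(-25234 - 11719\right) + U = \left(-25234 - 11719\right) + \frac{3 \sqrt{14636595489}}{3098} = -36953 + \frac{3 \sqrt{14636595489}}{3098}$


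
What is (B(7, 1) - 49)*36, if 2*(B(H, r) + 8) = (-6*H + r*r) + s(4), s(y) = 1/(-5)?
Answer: -13968/5 ≈ -2793.6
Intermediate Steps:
s(y) = -⅕
B(H, r) = -81/10 + r²/2 - 3*H (B(H, r) = -8 + ((-6*H + r*r) - ⅕)/2 = -8 + ((-6*H + r²) - ⅕)/2 = -8 + ((r² - 6*H) - ⅕)/2 = -8 + (-⅕ + r² - 6*H)/2 = -8 + (-⅒ + r²/2 - 3*H) = -81/10 + r²/2 - 3*H)
(B(7, 1) - 49)*36 = ((-81/10 + (½)*1² - 3*7) - 49)*36 = ((-81/10 + (½)*1 - 21) - 49)*36 = ((-81/10 + ½ - 21) - 49)*36 = (-143/5 - 49)*36 = -388/5*36 = -13968/5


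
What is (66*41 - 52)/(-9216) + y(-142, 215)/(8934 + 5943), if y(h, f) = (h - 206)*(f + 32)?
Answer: -9317/1536 ≈ -6.0658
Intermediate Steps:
y(h, f) = (-206 + h)*(32 + f)
(66*41 - 52)/(-9216) + y(-142, 215)/(8934 + 5943) = (66*41 - 52)/(-9216) + (-6592 - 206*215 + 32*(-142) + 215*(-142))/(8934 + 5943) = (2706 - 52)*(-1/9216) + (-6592 - 44290 - 4544 - 30530)/14877 = 2654*(-1/9216) - 85956*1/14877 = -1327/4608 - 52/9 = -9317/1536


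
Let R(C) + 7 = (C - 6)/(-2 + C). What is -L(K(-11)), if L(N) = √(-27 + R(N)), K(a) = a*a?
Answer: -I*√467789/119 ≈ -5.7475*I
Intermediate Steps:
K(a) = a²
R(C) = -7 + (-6 + C)/(-2 + C) (R(C) = -7 + (C - 6)/(-2 + C) = -7 + (-6 + C)/(-2 + C))
L(N) = √(-27 + 2*(4 - 3*N)/(-2 + N))
-L(K(-11)) = -√((62 - 33*(-11)²)/(-2 + (-11)²)) = -√((62 - 33*121)/(-2 + 121)) = -√((62 - 3993)/119) = -√((1/119)*(-3931)) = -√(-3931/119) = -I*√467789/119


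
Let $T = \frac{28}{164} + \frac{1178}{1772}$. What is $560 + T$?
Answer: $\frac{20372911}{36326} \approx 560.84$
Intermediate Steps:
$T = \frac{30351}{36326}$ ($T = 28 \cdot \frac{1}{164} + 1178 \cdot \frac{1}{1772} = \frac{7}{41} + \frac{589}{886} = \frac{30351}{36326} \approx 0.83552$)
$560 + T = 560 + \frac{30351}{36326} = \frac{20372911}{36326}$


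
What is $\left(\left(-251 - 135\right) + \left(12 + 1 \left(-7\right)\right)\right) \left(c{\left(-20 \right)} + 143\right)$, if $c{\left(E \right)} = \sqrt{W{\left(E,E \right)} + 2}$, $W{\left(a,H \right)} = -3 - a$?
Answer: $-54483 - 381 \sqrt{19} \approx -56144.0$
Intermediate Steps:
$c{\left(E \right)} = \sqrt{-1 - E}$ ($c{\left(E \right)} = \sqrt{\left(-3 - E\right) + 2} = \sqrt{-1 - E}$)
$\left(\left(-251 - 135\right) + \left(12 + 1 \left(-7\right)\right)\right) \left(c{\left(-20 \right)} + 143\right) = \left(\left(-251 - 135\right) + \left(12 + 1 \left(-7\right)\right)\right) \left(\sqrt{-1 - -20} + 143\right) = \left(-386 + \left(12 - 7\right)\right) \left(\sqrt{-1 + 20} + 143\right) = \left(-386 + 5\right) \left(\sqrt{19} + 143\right) = - 381 \left(143 + \sqrt{19}\right) = -54483 - 381 \sqrt{19}$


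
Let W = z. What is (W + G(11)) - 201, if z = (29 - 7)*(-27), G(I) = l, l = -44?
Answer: -839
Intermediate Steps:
G(I) = -44
z = -594 (z = 22*(-27) = -594)
W = -594
(W + G(11)) - 201 = (-594 - 44) - 201 = -638 - 201 = -839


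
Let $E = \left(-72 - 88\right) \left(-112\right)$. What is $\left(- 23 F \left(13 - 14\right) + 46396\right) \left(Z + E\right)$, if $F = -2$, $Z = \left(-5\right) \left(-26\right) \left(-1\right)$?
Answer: $824566500$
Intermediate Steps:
$Z = -130$ ($Z = 130 \left(-1\right) = -130$)
$E = 17920$ ($E = \left(-160\right) \left(-112\right) = 17920$)
$\left(- 23 F \left(13 - 14\right) + 46396\right) \left(Z + E\right) = \left(\left(-23\right) \left(-2\right) \left(13 - 14\right) + 46396\right) \left(-130 + 17920\right) = \left(46 \left(13 - 14\right) + 46396\right) 17790 = \left(46 \left(-1\right) + 46396\right) 17790 = \left(-46 + 46396\right) 17790 = 46350 \cdot 17790 = 824566500$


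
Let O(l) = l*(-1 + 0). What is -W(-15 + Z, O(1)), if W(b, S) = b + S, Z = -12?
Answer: 28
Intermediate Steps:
O(l) = -l (O(l) = l*(-1) = -l)
W(b, S) = S + b
-W(-15 + Z, O(1)) = -(-1*1 + (-15 - 12)) = -(-1 - 27) = -1*(-28) = 28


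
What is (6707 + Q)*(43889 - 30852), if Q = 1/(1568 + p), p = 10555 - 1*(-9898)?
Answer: 1925497733376/22021 ≈ 8.7439e+7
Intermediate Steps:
p = 20453 (p = 10555 + 9898 = 20453)
Q = 1/22021 (Q = 1/(1568 + 20453) = 1/22021 ≈ 4.5411e-5)
(6707 + Q)*(43889 - 30852) = (6707 + 1/22021)*(43889 - 30852) = (147694848/22021)*13037 = 1925497733376/22021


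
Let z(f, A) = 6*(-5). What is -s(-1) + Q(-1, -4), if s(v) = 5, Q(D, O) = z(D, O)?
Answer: -35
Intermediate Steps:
z(f, A) = -30
Q(D, O) = -30
-s(-1) + Q(-1, -4) = -1*5 - 30 = -5 - 30 = -35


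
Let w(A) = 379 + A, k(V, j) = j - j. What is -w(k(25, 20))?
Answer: -379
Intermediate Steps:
k(V, j) = 0
-w(k(25, 20)) = -(379 + 0) = -1*379 = -379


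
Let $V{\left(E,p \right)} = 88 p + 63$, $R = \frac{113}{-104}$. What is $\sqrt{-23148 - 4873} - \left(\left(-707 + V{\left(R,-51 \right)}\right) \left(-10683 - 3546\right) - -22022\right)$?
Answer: $-73045250 + i \sqrt{28021} \approx -7.3045 \cdot 10^{7} + 167.39 i$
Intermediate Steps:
$R = - \frac{113}{104}$ ($R = 113 \left(- \frac{1}{104}\right) = - \frac{113}{104} \approx -1.0865$)
$V{\left(E,p \right)} = 63 + 88 p$
$\sqrt{-23148 - 4873} - \left(\left(-707 + V{\left(R,-51 \right)}\right) \left(-10683 - 3546\right) - -22022\right) = \sqrt{-23148 - 4873} - \left(\left(-707 + \left(63 + 88 \left(-51\right)\right)\right) \left(-10683 - 3546\right) - -22022\right) = \sqrt{-28021} - \left(\left(-707 + \left(63 - 4488\right)\right) \left(-14229\right) + 22022\right) = i \sqrt{28021} - \left(\left(-707 - 4425\right) \left(-14229\right) + 22022\right) = i \sqrt{28021} - \left(\left(-5132\right) \left(-14229\right) + 22022\right) = i \sqrt{28021} - \left(73023228 + 22022\right) = i \sqrt{28021} - 73045250 = -73045250 + i \sqrt{28021}$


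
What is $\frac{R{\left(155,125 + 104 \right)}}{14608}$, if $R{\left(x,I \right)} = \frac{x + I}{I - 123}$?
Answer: $\frac{12}{48389} \approx 0.00024799$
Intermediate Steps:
$R{\left(x,I \right)} = \frac{I + x}{-123 + I}$
$\frac{R{\left(155,125 + 104 \right)}}{14608} = \frac{\frac{1}{-123 + \left(125 + 104\right)} \left(\left(125 + 104\right) + 155\right)}{14608} = \frac{229 + 155}{-123 + 229} \cdot \frac{1}{14608} = \frac{1}{106} \cdot 384 \cdot \frac{1}{14608} = \frac{192}{53} \cdot \frac{1}{14608} = \frac{12}{48389}$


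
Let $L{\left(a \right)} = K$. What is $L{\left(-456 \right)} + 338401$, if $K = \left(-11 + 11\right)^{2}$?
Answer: $338401$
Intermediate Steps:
$K = 0$ ($K = 0^{2} = 0$)
$L{\left(a \right)} = 0$
$L{\left(-456 \right)} + 338401 = 0 + 338401 = 338401$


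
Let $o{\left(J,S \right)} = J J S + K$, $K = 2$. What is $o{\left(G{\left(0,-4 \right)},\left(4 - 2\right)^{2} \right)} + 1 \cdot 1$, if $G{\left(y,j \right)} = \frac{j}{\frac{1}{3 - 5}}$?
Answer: $259$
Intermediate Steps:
$G{\left(y,j \right)} = - 2 j$ ($G{\left(y,j \right)} = \frac{j}{\frac{1}{-2}} = \frac{j}{- \frac{1}{2}} = j \left(-2\right) = - 2 j$)
$o{\left(J,S \right)} = 2 + S J^{2}$ ($o{\left(J,S \right)} = J J S + 2 = J^{2} S + 2 = S J^{2} + 2 = 2 + S J^{2}$)
$o{\left(G{\left(0,-4 \right)},\left(4 - 2\right)^{2} \right)} + 1 \cdot 1 = \left(2 + \left(4 - 2\right)^{2} \left(\left(-2\right) \left(-4\right)\right)^{2}\right) + 1 \cdot 1 = \left(2 + 2^{2} \cdot 8^{2}\right) + 1 = \left(2 + 4 \cdot 64\right) + 1 = \left(2 + 256\right) + 1 = 258 + 1 = 259$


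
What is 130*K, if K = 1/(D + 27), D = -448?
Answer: -130/421 ≈ -0.30879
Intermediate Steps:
K = -1/421 (K = 1/(-448 + 27) = 1/(-421) = -1/421 ≈ -0.0023753)
130*K = 130*(-1/421) = -130/421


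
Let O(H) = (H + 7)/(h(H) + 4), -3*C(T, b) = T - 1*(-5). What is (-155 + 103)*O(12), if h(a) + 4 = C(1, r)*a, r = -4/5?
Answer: 247/6 ≈ 41.167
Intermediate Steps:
r = -⅘ (r = -4*⅕ = -⅘ ≈ -0.80000)
C(T, b) = -5/3 - T/3 (C(T, b) = -(T - 1*(-5))/3 = -(T + 5)/3 = -(5 + T)/3 = -5/3 - T/3)
h(a) = -4 - 2*a (h(a) = -4 + (-5/3 - ⅓*1)*a = -4 + (-5/3 - ⅓)*a = -4 - 2*a)
O(H) = -(7 + H)/(2*H) (O(H) = (H + 7)/((-4 - 2*H) + 4) = (7 + H)/((-2*H)) = (7 + H)*(-1/(2*H)) = -(7 + H)/(2*H))
(-155 + 103)*O(12) = (-155 + 103)*((½)*(-7 - 1*12)/12) = -26*(-7 - 12)/12 = -26*(-19)/12 = -52*(-19/24) = 247/6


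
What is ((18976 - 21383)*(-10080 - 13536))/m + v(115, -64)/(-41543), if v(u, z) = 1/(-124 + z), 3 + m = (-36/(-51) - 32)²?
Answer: 128302753856314669/2203669871188 ≈ 58222.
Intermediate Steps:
m = 282157/289 (m = -3 + (-36/(-51) - 32)² = -3 + (-36*(-1/51) - 32)² = -3 + (12/17 - 32)² = -3 + (-532/17)² = -3 + 283024/289 = 282157/289 ≈ 976.32)
((18976 - 21383)*(-10080 - 13536))/m + v(115, -64)/(-41543) = ((18976 - 21383)*(-10080 - 13536))/(282157/289) + 1/(-124 - 64*(-41543)) = -2407*(-23616)*(289/282157) - 1/41543/(-188) = 56843712*(289/282157) - 1/188*(-1/41543) = 16427832768/282157 + 1/7810084 = 128302753856314669/2203669871188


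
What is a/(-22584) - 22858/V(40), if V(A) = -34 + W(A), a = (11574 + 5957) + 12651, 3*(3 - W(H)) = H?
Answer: 772330505/1501836 ≈ 514.26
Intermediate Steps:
W(H) = 3 - H/3
a = 30182 (a = 17531 + 12651 = 30182)
V(A) = -31 - A/3 (V(A) = -34 + (3 - A/3) = -31 - A/3)
a/(-22584) - 22858/V(40) = 30182/(-22584) - 22858/(-31 - 1/3*40) = 30182*(-1/22584) - 22858/(-31 - 40/3) = -15091/11292 - 22858/(-133/3) = -15091/11292 - 22858*(-3/133) = -15091/11292 + 68574/133 = 772330505/1501836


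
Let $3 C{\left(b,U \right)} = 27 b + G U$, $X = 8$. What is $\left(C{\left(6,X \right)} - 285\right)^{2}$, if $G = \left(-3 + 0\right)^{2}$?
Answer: $42849$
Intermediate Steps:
$G = 9$ ($G = \left(-3\right)^{2} = 9$)
$C{\left(b,U \right)} = 3 U + 9 b$ ($C{\left(b,U \right)} = \frac{27 b + 9 U}{3} = \frac{9 U + 27 b}{3} = 3 U + 9 b$)
$\left(C{\left(6,X \right)} - 285\right)^{2} = \left(\left(3 \cdot 8 + 9 \cdot 6\right) - 285\right)^{2} = \left(\left(24 + 54\right) - 285\right)^{2} = \left(78 - 285\right)^{2} = \left(-207\right)^{2} = 42849$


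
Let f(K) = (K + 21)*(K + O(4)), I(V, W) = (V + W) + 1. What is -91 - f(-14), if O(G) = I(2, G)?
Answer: -42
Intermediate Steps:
I(V, W) = 1 + V + W
O(G) = 3 + G (O(G) = 1 + 2 + G = 3 + G)
f(K) = (7 + K)*(21 + K) (f(K) = (K + 21)*(K + (3 + 4)) = (21 + K)*(K + 7) = (21 + K)*(7 + K) = (7 + K)*(21 + K))
-91 - f(-14) = -91 - (147 + (-14)**2 + 28*(-14)) = -91 - (147 + 196 - 392) = -91 - 1*(-49) = -91 + 49 = -42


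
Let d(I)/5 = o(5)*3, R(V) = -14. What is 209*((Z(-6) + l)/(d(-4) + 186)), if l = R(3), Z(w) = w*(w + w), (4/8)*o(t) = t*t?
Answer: 6061/468 ≈ 12.951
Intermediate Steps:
o(t) = 2*t**2 (o(t) = 2*(t*t) = 2*t**2)
Z(w) = 2*w**2 (Z(w) = w*(2*w) = 2*w**2)
l = -14
d(I) = 750 (d(I) = 5*((2*5**2)*3) = 5*((2*25)*3) = 5*(50*3) = 5*150 = 750)
209*((Z(-6) + l)/(d(-4) + 186)) = 209*((2*(-6)**2 - 14)/(750 + 186)) = 209*((2*36 - 14)/936) = 209*((72 - 14)*(1/936)) = 209*(58*(1/936)) = 209*(29/468) = 6061/468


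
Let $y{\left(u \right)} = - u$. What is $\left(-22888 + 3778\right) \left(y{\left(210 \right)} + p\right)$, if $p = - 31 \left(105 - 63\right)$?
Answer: $28894320$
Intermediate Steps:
$p = -1302$ ($p = \left(-31\right) 42 = -1302$)
$\left(-22888 + 3778\right) \left(y{\left(210 \right)} + p\right) = \left(-22888 + 3778\right) \left(\left(-1\right) 210 - 1302\right) = - 19110 \left(-210 - 1302\right) = \left(-19110\right) \left(-1512\right) = 28894320$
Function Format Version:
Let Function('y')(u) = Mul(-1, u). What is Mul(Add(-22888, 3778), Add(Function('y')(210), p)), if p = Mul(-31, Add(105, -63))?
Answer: 28894320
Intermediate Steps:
p = -1302 (p = Mul(-31, 42) = -1302)
Mul(Add(-22888, 3778), Add(Function('y')(210), p)) = Mul(Add(-22888, 3778), Add(Mul(-1, 210), -1302)) = Mul(-19110, Add(-210, -1302)) = Mul(-19110, -1512) = 28894320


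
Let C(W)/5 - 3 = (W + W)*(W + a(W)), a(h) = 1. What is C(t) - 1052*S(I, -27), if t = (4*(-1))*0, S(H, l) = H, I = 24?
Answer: -25233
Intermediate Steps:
t = 0 (t = -4*0 = 0)
C(W) = 15 + 10*W*(1 + W) (C(W) = 15 + 5*((W + W)*(W + 1)) = 15 + 5*((2*W)*(1 + W)) = 15 + 5*(2*W*(1 + W)) = 15 + 10*W*(1 + W))
C(t) - 1052*S(I, -27) = (15 + 10*0 + 10*0²) - 1052*24 = (15 + 0 + 10*0) - 25248 = (15 + 0 + 0) - 25248 = 15 - 25248 = -25233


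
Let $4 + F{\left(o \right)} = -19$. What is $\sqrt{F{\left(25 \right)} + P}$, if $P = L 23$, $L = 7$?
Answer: $\sqrt{138} \approx 11.747$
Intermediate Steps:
$F{\left(o \right)} = -23$ ($F{\left(o \right)} = -4 - 19 = -23$)
$P = 161$ ($P = 7 \cdot 23 = 161$)
$\sqrt{F{\left(25 \right)} + P} = \sqrt{-23 + 161} = \sqrt{138}$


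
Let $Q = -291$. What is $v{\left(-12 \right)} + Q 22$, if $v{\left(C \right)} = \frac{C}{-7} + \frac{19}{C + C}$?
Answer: $- \frac{1075381}{168} \approx -6401.1$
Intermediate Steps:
$v{\left(C \right)} = - \frac{C}{7} + \frac{19}{2 C}$ ($v{\left(C \right)} = C \left(- \frac{1}{7}\right) + \frac{19}{2 C} = - \frac{C}{7} + 19 \frac{1}{2 C} = - \frac{C}{7} + \frac{19}{2 C}$)
$v{\left(-12 \right)} + Q 22 = \left(\left(- \frac{1}{7}\right) \left(-12\right) + \frac{19}{2 \left(-12\right)}\right) - 6402 = \left(\frac{12}{7} + \frac{19}{2} \left(- \frac{1}{12}\right)\right) - 6402 = \left(\frac{12}{7} - \frac{19}{24}\right) - 6402 = \frac{155}{168} - 6402 = - \frac{1075381}{168}$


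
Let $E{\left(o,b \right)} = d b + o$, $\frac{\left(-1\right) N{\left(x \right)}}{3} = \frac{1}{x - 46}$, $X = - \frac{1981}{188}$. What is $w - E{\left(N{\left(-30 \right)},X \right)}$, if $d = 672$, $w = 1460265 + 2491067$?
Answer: $\frac{14139451171}{3572} \approx 3.9584 \cdot 10^{6}$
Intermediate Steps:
$w = 3951332$
$X = - \frac{1981}{188}$ ($X = \left(-1981\right) \frac{1}{188} = - \frac{1981}{188} \approx -10.537$)
$N{\left(x \right)} = - \frac{3}{-46 + x}$ ($N{\left(x \right)} = - \frac{3}{x - 46} = - \frac{3}{-46 + x}$)
$E{\left(o,b \right)} = o + 672 b$ ($E{\left(o,b \right)} = 672 b + o = o + 672 b$)
$w - E{\left(N{\left(-30 \right)},X \right)} = 3951332 - \left(- \frac{3}{-46 - 30} + 672 \left(- \frac{1981}{188}\right)\right) = 3951332 - \left(- \frac{3}{-76} - \frac{332808}{47}\right) = 3951332 - \left(\left(-3\right) \left(- \frac{1}{76}\right) - \frac{332808}{47}\right) = 3951332 - \left(\frac{3}{76} - \frac{332808}{47}\right) = 3951332 - - \frac{25293267}{3572} = 3951332 + \frac{25293267}{3572} = \frac{14139451171}{3572}$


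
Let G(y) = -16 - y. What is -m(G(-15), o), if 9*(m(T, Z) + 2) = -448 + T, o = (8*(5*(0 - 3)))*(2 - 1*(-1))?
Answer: 467/9 ≈ 51.889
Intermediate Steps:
o = -360 (o = (8*(5*(-3)))*(2 + 1) = (8*(-15))*3 = -120*3 = -360)
m(T, Z) = -466/9 + T/9 (m(T, Z) = -2 + (-448 + T)/9 = -2 + (-448/9 + T/9) = -466/9 + T/9)
-m(G(-15), o) = -(-466/9 + (-16 - 1*(-15))/9) = -(-466/9 + (-16 + 15)/9) = -(-466/9 + (1/9)*(-1)) = -(-466/9 - 1/9) = -1*(-467/9) = 467/9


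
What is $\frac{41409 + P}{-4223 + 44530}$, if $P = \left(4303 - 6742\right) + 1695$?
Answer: $\frac{40665}{40307} \approx 1.0089$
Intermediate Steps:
$P = -744$ ($P = \left(4303 - 6742\right) + 1695 = -2439 + 1695 = -744$)
$\frac{41409 + P}{-4223 + 44530} = \frac{41409 - 744}{-4223 + 44530} = \frac{40665}{40307}$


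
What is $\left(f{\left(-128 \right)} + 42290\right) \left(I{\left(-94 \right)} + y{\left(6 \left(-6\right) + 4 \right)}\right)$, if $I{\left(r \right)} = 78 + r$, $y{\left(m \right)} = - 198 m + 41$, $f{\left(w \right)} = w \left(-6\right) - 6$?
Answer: $273853772$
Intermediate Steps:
$f{\left(w \right)} = -6 - 6 w$ ($f{\left(w \right)} = - 6 w - 6 = -6 - 6 w$)
$y{\left(m \right)} = 41 - 198 m$
$\left(f{\left(-128 \right)} + 42290\right) \left(I{\left(-94 \right)} + y{\left(6 \left(-6\right) + 4 \right)}\right) = \left(\left(-6 - -768\right) + 42290\right) \left(\left(78 - 94\right) - \left(-41 + 198 \left(6 \left(-6\right) + 4\right)\right)\right) = \left(\left(-6 + 768\right) + 42290\right) \left(-16 - \left(-41 + 198 \left(-36 + 4\right)\right)\right) = \left(762 + 42290\right) \left(-16 + \left(41 - -6336\right)\right) = 43052 \left(-16 + \left(41 + 6336\right)\right) = 43052 \left(-16 + 6377\right) = 43052 \cdot 6361 = 273853772$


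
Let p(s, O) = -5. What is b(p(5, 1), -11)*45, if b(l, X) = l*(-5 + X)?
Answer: 3600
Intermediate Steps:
b(p(5, 1), -11)*45 = -5*(-5 - 11)*45 = -5*(-16)*45 = 80*45 = 3600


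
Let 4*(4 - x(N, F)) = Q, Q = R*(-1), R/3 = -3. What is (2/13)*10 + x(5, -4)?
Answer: 171/52 ≈ 3.2885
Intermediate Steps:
R = -9 (R = 3*(-3) = -9)
Q = 9 (Q = -9*(-1) = 9)
x(N, F) = 7/4 (x(N, F) = 4 - 1/4*9 = 4 - 9/4 = 7/4)
(2/13)*10 + x(5, -4) = (2/13)*10 + 7/4 = 20/13 + 7/4 = 171/52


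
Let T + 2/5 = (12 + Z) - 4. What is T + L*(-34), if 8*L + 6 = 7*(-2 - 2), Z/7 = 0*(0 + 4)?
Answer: 1521/10 ≈ 152.10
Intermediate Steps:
Z = 0 (Z = 7*(0*(0 + 4)) = 7*(0*4) = 7*0 = 0)
L = -17/4 (L = -¾ + (7*(-2 - 2))/8 = -¾ + (7*(-4))/8 = -¾ + (⅛)*(-28) = -¾ - 7/2 = -17/4 ≈ -4.2500)
T = 38/5 (T = -⅖ + ((12 + 0) - 4) = -⅖ + (12 - 4) = -⅖ + 8 = 38/5 ≈ 7.6000)
T + L*(-34) = 38/5 - 17/4*(-34) = 38/5 + 289/2 = 1521/10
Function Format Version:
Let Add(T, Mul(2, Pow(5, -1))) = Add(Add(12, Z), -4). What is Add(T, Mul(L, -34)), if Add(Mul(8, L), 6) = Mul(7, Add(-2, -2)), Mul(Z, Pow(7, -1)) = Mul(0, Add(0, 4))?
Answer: Rational(1521, 10) ≈ 152.10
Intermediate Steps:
Z = 0 (Z = Mul(7, Mul(0, Add(0, 4))) = Mul(7, Mul(0, 4)) = Mul(7, 0) = 0)
L = Rational(-17, 4) (L = Add(Rational(-3, 4), Mul(Rational(1, 8), Mul(7, Add(-2, -2)))) = Add(Rational(-3, 4), Mul(Rational(1, 8), Mul(7, -4))) = Add(Rational(-3, 4), Mul(Rational(1, 8), -28)) = Add(Rational(-3, 4), Rational(-7, 2)) = Rational(-17, 4) ≈ -4.2500)
T = Rational(38, 5) (T = Add(Rational(-2, 5), Add(Add(12, 0), -4)) = Add(Rational(-2, 5), Add(12, -4)) = Add(Rational(-2, 5), 8) = Rational(38, 5) ≈ 7.6000)
Add(T, Mul(L, -34)) = Add(Rational(38, 5), Mul(Rational(-17, 4), -34)) = Add(Rational(38, 5), Rational(289, 2)) = Rational(1521, 10)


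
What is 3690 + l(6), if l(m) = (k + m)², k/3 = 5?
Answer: 4131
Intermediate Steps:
k = 15 (k = 3*5 = 15)
l(m) = (15 + m)²
3690 + l(6) = 3690 + (15 + 6)² = 3690 + 21² = 3690 + 441 = 4131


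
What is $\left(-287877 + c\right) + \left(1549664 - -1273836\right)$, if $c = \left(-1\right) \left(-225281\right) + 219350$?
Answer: $2980254$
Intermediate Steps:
$c = 444631$ ($c = 225281 + 219350 = 444631$)
$\left(-287877 + c\right) + \left(1549664 - -1273836\right) = \left(-287877 + 444631\right) + \left(1549664 - -1273836\right) = 156754 + \left(1549664 + 1273836\right) = 156754 + 2823500 = 2980254$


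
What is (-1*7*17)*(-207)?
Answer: 24633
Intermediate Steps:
(-1*7*17)*(-207) = -7*17*(-207) = -119*(-207) = 24633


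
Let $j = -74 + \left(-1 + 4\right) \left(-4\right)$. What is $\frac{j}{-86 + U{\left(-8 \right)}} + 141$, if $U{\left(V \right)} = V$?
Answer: $\frac{6670}{47} \approx 141.91$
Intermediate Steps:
$j = -86$ ($j = -74 + 3 \left(-4\right) = -74 - 12 = -86$)
$\frac{j}{-86 + U{\left(-8 \right)}} + 141 = - \frac{86}{-86 - 8} + 141 = - \frac{86}{-94} + 141 = \left(-86\right) \left(- \frac{1}{94}\right) + 141 = \frac{43}{47} + 141 = \frac{6670}{47}$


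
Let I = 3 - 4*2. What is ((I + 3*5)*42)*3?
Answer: 1260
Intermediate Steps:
I = -5 (I = 3 - 1*8 = 3 - 8 = -5)
((I + 3*5)*42)*3 = ((-5 + 3*5)*42)*3 = ((-5 + 15)*42)*3 = (10*42)*3 = 420*3 = 1260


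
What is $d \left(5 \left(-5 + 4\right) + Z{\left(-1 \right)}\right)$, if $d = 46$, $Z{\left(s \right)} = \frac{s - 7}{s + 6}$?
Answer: $- \frac{1518}{5} \approx -303.6$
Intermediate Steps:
$Z{\left(s \right)} = \frac{-7 + s}{6 + s}$
$d \left(5 \left(-5 + 4\right) + Z{\left(-1 \right)}\right) = 46 \left(5 \left(-5 + 4\right) + \frac{-7 - 1}{6 - 1}\right) = 46 \left(5 \left(-1\right) + \frac{1}{5} \left(-8\right)\right) = 46 \left(-5 + \frac{1}{5} \left(-8\right)\right) = 46 \left(-5 - \frac{8}{5}\right) = 46 \left(- \frac{33}{5}\right) = - \frac{1518}{5}$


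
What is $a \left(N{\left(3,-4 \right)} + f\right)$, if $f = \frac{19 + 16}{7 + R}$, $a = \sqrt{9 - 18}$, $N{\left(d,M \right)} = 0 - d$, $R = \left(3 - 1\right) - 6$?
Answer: $26 i \approx 26.0 i$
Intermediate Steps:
$R = -4$ ($R = 2 - 6 = -4$)
$N{\left(d,M \right)} = - d$
$a = 3 i$ ($a = \sqrt{-9} = 3 i \approx 3.0 i$)
$f = \frac{35}{3}$ ($f = \frac{19 + 16}{7 - 4} = \frac{35}{3} \approx 11.667$)
$a \left(N{\left(3,-4 \right)} + f\right) = 3 i \left(\left(-1\right) 3 + \frac{35}{3}\right) = 3 i \left(-3 + \frac{35}{3}\right) = 3 i \frac{26}{3} = 26 i$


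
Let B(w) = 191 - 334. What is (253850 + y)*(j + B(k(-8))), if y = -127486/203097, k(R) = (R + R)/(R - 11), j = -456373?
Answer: -7845386626433808/67699 ≈ -1.1589e+11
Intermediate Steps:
k(R) = 2*R/(-11 + R) (k(R) = (2*R)/(-11 + R) = 2*R/(-11 + R))
y = -127486/203097 (y = -127486*1/203097 = -127486/203097 ≈ -0.62771)
B(w) = -143
(253850 + y)*(j + B(k(-8))) = (253850 - 127486/203097)*(-456373 - 143) = (51556045964/203097)*(-456516) = -7845386626433808/67699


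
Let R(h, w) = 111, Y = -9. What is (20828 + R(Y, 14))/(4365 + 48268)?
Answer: 20939/52633 ≈ 0.39783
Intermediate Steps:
(20828 + R(Y, 14))/(4365 + 48268) = (20828 + 111)/(4365 + 48268) = 20939/52633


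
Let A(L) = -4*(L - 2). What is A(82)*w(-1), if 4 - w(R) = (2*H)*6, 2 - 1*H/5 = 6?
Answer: -78080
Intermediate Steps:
H = -20 (H = 10 - 5*6 = 10 - 30 = -20)
A(L) = 8 - 4*L (A(L) = -4*(-2 + L) = 8 - 4*L)
w(R) = 244 (w(R) = 4 - 2*(-20)*6 = 4 - (-40)*6 = 4 - 1*(-240) = 4 + 240 = 244)
A(82)*w(-1) = (8 - 4*82)*244 = (8 - 328)*244 = -320*244 = -78080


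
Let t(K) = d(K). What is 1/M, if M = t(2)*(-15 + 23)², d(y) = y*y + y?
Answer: 1/384 ≈ 0.0026042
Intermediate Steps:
d(y) = y + y² (d(y) = y² + y = y + y²)
t(K) = K*(1 + K)
M = 384 (M = (2*(1 + 2))*(-15 + 23)² = (2*3)*8² = 6*64 = 384)
1/M = 1/384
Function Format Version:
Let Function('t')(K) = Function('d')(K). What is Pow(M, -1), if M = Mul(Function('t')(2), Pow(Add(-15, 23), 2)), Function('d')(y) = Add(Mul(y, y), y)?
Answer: Rational(1, 384) ≈ 0.0026042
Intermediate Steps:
Function('d')(y) = Add(y, Pow(y, 2)) (Function('d')(y) = Add(Pow(y, 2), y) = Add(y, Pow(y, 2)))
Function('t')(K) = Mul(K, Add(1, K))
M = 384 (M = Mul(Mul(2, Add(1, 2)), Pow(Add(-15, 23), 2)) = Mul(Mul(2, 3), Pow(8, 2)) = Mul(6, 64) = 384)
Pow(M, -1) = Pow(384, -1) = Rational(1, 384)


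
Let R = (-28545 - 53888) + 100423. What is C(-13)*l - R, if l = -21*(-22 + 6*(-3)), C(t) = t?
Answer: -28910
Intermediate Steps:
l = 840 (l = -21*(-22 - 18) = -21*(-40) = 840)
R = 17990 (R = -82433 + 100423 = 17990)
C(-13)*l - R = -13*840 - 1*17990 = -10920 - 17990 = -28910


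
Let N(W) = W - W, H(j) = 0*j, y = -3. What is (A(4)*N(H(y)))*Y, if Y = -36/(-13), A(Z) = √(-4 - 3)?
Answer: 0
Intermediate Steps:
H(j) = 0
N(W) = 0
A(Z) = I*√7 (A(Z) = √(-7) = I*√7)
Y = 36/13 (Y = -36*(-1/13) = 36/13 ≈ 2.7692)
(A(4)*N(H(y)))*Y = ((I*√7)*0)*(36/13) = 0*(36/13) = 0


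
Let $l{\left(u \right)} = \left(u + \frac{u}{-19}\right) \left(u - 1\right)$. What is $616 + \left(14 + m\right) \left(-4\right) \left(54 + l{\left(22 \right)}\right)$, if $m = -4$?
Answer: $- \frac{361976}{19} \approx -19051.0$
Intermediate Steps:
$l{\left(u \right)} = \frac{18 u \left(-1 + u\right)}{19}$ ($l{\left(u \right)} = \left(u + u \left(- \frac{1}{19}\right)\right) \left(-1 + u\right) = \left(u - \frac{u}{19}\right) \left(-1 + u\right) = \frac{18 u}{19} \left(-1 + u\right) = \frac{18 u \left(-1 + u\right)}{19}$)
$616 + \left(14 + m\right) \left(-4\right) \left(54 + l{\left(22 \right)}\right) = 616 + \left(14 - 4\right) \left(-4\right) \left(54 + \frac{18}{19} \cdot 22 \left(-1 + 22\right)\right) = 616 + 10 \left(-4\right) \left(54 + \frac{18}{19} \cdot 22 \cdot 21\right) = 616 - 40 \left(54 + \frac{8316}{19}\right) = 616 - \frac{373680}{19} = - \frac{361976}{19}$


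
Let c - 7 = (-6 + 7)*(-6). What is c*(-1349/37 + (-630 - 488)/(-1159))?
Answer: -1522125/42883 ≈ -35.495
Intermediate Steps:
c = 1 (c = 7 + (-6 + 7)*(-6) = 7 + 1*(-6) = 7 - 6 = 1)
c*(-1349/37 + (-630 - 488)/(-1159)) = 1*(-1349/37 + (-630 - 488)/(-1159)) = 1*(-1349*1/37 - 1118*(-1/1159)) = 1*(-1349/37 + 1118/1159) = 1*(-1522125/42883) = -1522125/42883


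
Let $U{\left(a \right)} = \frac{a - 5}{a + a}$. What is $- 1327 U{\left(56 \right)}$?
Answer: $- \frac{67677}{112} \approx -604.26$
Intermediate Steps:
$U{\left(a \right)} = \frac{-5 + a}{2 a}$
$- 1327 U{\left(56 \right)} = - 1327 \frac{-5 + 56}{2 \cdot 56} = - 1327 \cdot \frac{1}{2} \cdot \frac{1}{56} \cdot 51 = \left(-1327\right) \frac{51}{112} = - \frac{67677}{112}$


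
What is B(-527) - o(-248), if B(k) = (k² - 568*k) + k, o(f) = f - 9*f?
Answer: 574554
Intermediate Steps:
o(f) = -8*f
B(k) = k² - 567*k
B(-527) - o(-248) = -527*(-567 - 527) - (-8)*(-248) = -527*(-1094) - 1*1984 = 576538 - 1984 = 574554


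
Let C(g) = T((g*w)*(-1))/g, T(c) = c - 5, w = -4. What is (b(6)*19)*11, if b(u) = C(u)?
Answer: 3971/6 ≈ 661.83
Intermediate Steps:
T(c) = -5 + c
C(g) = (-5 + 4*g)/g (C(g) = (-5 + (g*(-4))*(-1))/g = (-5 - 4*g*(-1))/g = (-5 + 4*g)/g)
b(u) = 4 - 5/u
(b(6)*19)*11 = ((4 - 5/6)*19)*11 = ((4 - 5*⅙)*19)*11 = ((4 - ⅚)*19)*11 = ((19/6)*19)*11 = (361/6)*11 = 3971/6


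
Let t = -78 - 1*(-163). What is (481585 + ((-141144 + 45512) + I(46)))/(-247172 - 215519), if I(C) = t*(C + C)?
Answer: -393773/462691 ≈ -0.85105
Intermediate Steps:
t = 85 (t = -78 + 163 = 85)
I(C) = 170*C (I(C) = 85*(C + C) = 85*(2*C) = 170*C)
(481585 + ((-141144 + 45512) + I(46)))/(-247172 - 215519) = (481585 + ((-141144 + 45512) + 170*46))/(-247172 - 215519) = (481585 + (-95632 + 7820))/(-462691) = (481585 - 87812)*(-1/462691) = 393773*(-1/462691) = -393773/462691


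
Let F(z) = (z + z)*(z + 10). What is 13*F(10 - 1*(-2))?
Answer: 6864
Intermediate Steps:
F(z) = 2*z*(10 + z) (F(z) = (2*z)*(10 + z) = 2*z*(10 + z))
13*F(10 - 1*(-2)) = 13*(2*(10 - 1*(-2))*(10 + (10 - 1*(-2)))) = 13*(2*(10 + 2)*(10 + (10 + 2))) = 13*(2*12*(10 + 12)) = 13*(2*12*22) = 13*528 = 6864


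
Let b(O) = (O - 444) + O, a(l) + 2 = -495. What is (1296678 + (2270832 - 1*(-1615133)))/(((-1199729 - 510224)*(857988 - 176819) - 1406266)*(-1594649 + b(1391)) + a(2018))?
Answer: 5182643/1854673506032806956 ≈ 2.7944e-12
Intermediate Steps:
a(l) = -497 (a(l) = -2 - 495 = -497)
b(O) = -444 + 2*O (b(O) = (-444 + O) + O = -444 + 2*O)
(1296678 + (2270832 - 1*(-1615133)))/(((-1199729 - 510224)*(857988 - 176819) - 1406266)*(-1594649 + b(1391)) + a(2018)) = (1296678 + (2270832 - 1*(-1615133)))/(((-1199729 - 510224)*(857988 - 176819) - 1406266)*(-1594649 + (-444 + 2*1391)) - 497) = (1296678 + (2270832 + 1615133))/((-1709953*681169 - 1406266)*(-1594649 + (-444 + 2782)) - 497) = (1296678 + 3885965)/((-1164766975057 - 1406266)*(-1594649 + 2338) - 497) = 5182643/(-1164768381323*(-1592311) - 497) = 5182643/(1854673506032807453 - 497) = 5182643/1854673506032806956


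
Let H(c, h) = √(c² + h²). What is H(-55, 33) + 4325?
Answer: 4325 + 11*√34 ≈ 4389.1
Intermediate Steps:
H(-55, 33) + 4325 = √((-55)² + 33²) + 4325 = √(3025 + 1089) + 4325 = √4114 + 4325 = 11*√34 + 4325 = 4325 + 11*√34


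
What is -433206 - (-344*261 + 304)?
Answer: -343726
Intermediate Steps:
-433206 - (-344*261 + 304) = -433206 - (-89784 + 304) = -433206 - 1*(-89480) = -433206 + 89480 = -343726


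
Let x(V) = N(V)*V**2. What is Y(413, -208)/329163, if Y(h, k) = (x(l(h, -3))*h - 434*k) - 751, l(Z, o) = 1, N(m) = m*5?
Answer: 91586/329163 ≈ 0.27824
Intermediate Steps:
N(m) = 5*m
x(V) = 5*V**3 (x(V) = (5*V)*V**2 = 5*V**3)
Y(h, k) = -751 - 434*k + 5*h (Y(h, k) = ((5*1**3)*h - 434*k) - 751 = ((5*1)*h - 434*k) - 751 = (5*h - 434*k) - 751 = (-434*k + 5*h) - 751 = -751 - 434*k + 5*h)
Y(413, -208)/329163 = (-751 - 434*(-208) + 5*413)/329163 = (-751 + 90272 + 2065)*(1/329163) = 91586*(1/329163) = 91586/329163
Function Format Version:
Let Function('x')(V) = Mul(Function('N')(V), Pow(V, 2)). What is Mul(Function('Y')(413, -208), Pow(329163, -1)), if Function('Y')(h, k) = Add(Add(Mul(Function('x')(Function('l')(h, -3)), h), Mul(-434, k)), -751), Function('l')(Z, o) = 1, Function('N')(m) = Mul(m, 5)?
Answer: Rational(91586, 329163) ≈ 0.27824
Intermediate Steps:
Function('N')(m) = Mul(5, m)
Function('x')(V) = Mul(5, Pow(V, 3)) (Function('x')(V) = Mul(Mul(5, V), Pow(V, 2)) = Mul(5, Pow(V, 3)))
Function('Y')(h, k) = Add(-751, Mul(-434, k), Mul(5, h)) (Function('Y')(h, k) = Add(Add(Mul(Mul(5, Pow(1, 3)), h), Mul(-434, k)), -751) = Add(Add(Mul(Mul(5, 1), h), Mul(-434, k)), -751) = Add(Add(Mul(5, h), Mul(-434, k)), -751) = Add(Add(Mul(-434, k), Mul(5, h)), -751) = Add(-751, Mul(-434, k), Mul(5, h)))
Mul(Function('Y')(413, -208), Pow(329163, -1)) = Mul(Add(-751, Mul(-434, -208), Mul(5, 413)), Pow(329163, -1)) = Mul(Add(-751, 90272, 2065), Rational(1, 329163)) = Mul(91586, Rational(1, 329163)) = Rational(91586, 329163)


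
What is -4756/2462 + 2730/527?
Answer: 2107424/648737 ≈ 3.2485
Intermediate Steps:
-4756/2462 + 2730/527 = -4756*1/2462 + 2730*(1/527) = -2378/1231 + 2730/527 = 2107424/648737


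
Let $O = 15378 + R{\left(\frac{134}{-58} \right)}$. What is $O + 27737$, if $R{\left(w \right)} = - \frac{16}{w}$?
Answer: $\frac{2889169}{67} \approx 43122.0$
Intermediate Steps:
$O = \frac{1030790}{67}$ ($O = 15378 - \frac{16}{134 \frac{1}{-58}} = 15378 - \frac{16}{134 \left(- \frac{1}{58}\right)} = 15378 - \frac{16}{- \frac{67}{29}} = 15378 - - \frac{464}{67} = 15378 + \frac{464}{67} = \frac{1030790}{67} \approx 15385.0$)
$O + 27737 = \frac{1030790}{67} + 27737 = \frac{2889169}{67}$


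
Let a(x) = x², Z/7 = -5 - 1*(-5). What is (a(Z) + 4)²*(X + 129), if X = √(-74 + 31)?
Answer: 2064 + 16*I*√43 ≈ 2064.0 + 104.92*I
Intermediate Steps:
Z = 0 (Z = 7*(-5 - 1*(-5)) = 7*(-5 + 5) = 7*0 = 0)
X = I*√43 (X = √(-43) = I*√43 ≈ 6.5574*I)
(a(Z) + 4)²*(X + 129) = (0² + 4)²*(I*√43 + 129) = (0 + 4)²*(129 + I*√43) = 4²*(129 + I*√43) = 16*(129 + I*√43) = 2064 + 16*I*√43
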